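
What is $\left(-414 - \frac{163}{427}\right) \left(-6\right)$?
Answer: $\frac{1061646}{427} \approx 2486.3$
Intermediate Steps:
$\left(-414 - \frac{163}{427}\right) \left(-6\right) = \left(- \frac{176941}{427}\right) \left(-6\right) = \frac{1061646}{427}$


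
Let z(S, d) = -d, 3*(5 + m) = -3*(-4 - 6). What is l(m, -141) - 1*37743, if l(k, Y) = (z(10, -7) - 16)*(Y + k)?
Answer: -36519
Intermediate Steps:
m = 5 (m = -5 + (-3*(-4 - 6))/3 = -5 + (-3*(-10))/3 = -5 + (⅓)*30 = -5 + 10 = 5)
l(k, Y) = -9*Y - 9*k (l(k, Y) = (-1*(-7) - 16)*(Y + k) = (7 - 16)*(Y + k) = -9*(Y + k) = -9*Y - 9*k)
l(m, -141) - 1*37743 = (-9*(-141) - 9*5) - 1*37743 = (1269 - 45) - 37743 = 1224 - 37743 = -36519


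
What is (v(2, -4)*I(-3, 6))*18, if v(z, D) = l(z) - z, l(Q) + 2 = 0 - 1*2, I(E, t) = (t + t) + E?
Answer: -972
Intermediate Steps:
I(E, t) = E + 2*t (I(E, t) = 2*t + E = E + 2*t)
l(Q) = -4 (l(Q) = -2 + (0 - 1*2) = -2 + (0 - 2) = -2 - 2 = -4)
v(z, D) = -4 - z
(v(2, -4)*I(-3, 6))*18 = ((-4 - 1*2)*(-3 + 2*6))*18 = ((-4 - 2)*(-3 + 12))*18 = -6*9*18 = -54*18 = -972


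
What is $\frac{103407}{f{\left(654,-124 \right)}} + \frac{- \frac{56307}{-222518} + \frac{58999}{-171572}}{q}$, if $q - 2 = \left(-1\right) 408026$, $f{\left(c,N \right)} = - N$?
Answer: $\frac{6495244872924672775}{7788741226683552} \approx 833.93$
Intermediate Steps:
$q = -408024$ ($q = 2 - 408026 = -408024$)
$\frac{103407}{f{\left(654,-124 \right)}} + \frac{- \frac{56307}{-222518} + \frac{58999}{-171572}}{q} = \frac{103407}{\left(-1\right) \left(-124\right)} + \frac{- \frac{56307}{-222518} + \frac{58999}{-171572}}{-408024} = \frac{103407}{124} + \left(\left(-56307\right) \left(- \frac{1}{222518}\right) + 58999 \left(- \frac{1}{171572}\right)\right) \left(- \frac{1}{408024}\right) = 103407 \cdot \frac{1}{124} + \left(\frac{56307}{222518} - \frac{58999}{171572}\right) \left(- \frac{1}{408024}\right) = \frac{103407}{124} - - \frac{1733817439}{7788741226683552} = \frac{103407}{124} + \frac{1733817439}{7788741226683552} = \frac{6495244872924672775}{7788741226683552}$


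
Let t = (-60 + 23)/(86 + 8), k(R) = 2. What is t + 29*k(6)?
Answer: 5415/94 ≈ 57.606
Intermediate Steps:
t = -37/94 ≈ -0.39362
t + 29*k(6) = -37/94 + 29*2 = -37/94 + 58 = 5415/94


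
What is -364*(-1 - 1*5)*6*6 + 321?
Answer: 78945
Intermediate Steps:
-364*(-1 - 1*5)*6*6 + 321 = -364*(-1 - 5)*6*6 + 321 = -364*(-6*6)*6 + 321 = -(-13104)*6 + 321 = -364*(-216) + 321 = 78624 + 321 = 78945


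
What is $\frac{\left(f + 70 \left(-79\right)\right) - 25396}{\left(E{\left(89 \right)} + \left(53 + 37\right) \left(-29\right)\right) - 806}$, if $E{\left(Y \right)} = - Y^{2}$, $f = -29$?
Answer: $\frac{30955}{11337} \approx 2.7304$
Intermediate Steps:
$\frac{\left(f + 70 \left(-79\right)\right) - 25396}{\left(E{\left(89 \right)} + \left(53 + 37\right) \left(-29\right)\right) - 806} = \frac{\left(-29 + 70 \left(-79\right)\right) - 25396}{\left(- 89^{2} + \left(53 + 37\right) \left(-29\right)\right) - 806} = \frac{\left(-29 - 5530\right) - 25396}{\left(\left(-1\right) 7921 + 90 \left(-29\right)\right) - 806} = \frac{-5559 - 25396}{\left(-7921 - 2610\right) - 806} = - \frac{30955}{-10531 - 806} = - \frac{30955}{-11337} = \left(-30955\right) \left(- \frac{1}{11337}\right) = \frac{30955}{11337}$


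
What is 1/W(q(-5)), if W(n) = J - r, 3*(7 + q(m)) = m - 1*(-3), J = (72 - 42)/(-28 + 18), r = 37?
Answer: -1/40 ≈ -0.025000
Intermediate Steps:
J = -3 (J = 30/(-10) = 30*(-⅒) = -3)
q(m) = -6 + m/3 (q(m) = -7 + (m - 1*(-3))/3 = -7 + (m + 3)/3 = -7 + (3 + m)/3 = -7 + (1 + m/3) = -6 + m/3)
W(n) = -40 (W(n) = -3 - 1*37 = -3 - 37 = -40)
1/W(q(-5)) = 1/(-40) = -1/40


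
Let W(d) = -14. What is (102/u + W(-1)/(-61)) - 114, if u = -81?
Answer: -189454/1647 ≈ -115.03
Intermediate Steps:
(102/u + W(-1)/(-61)) - 114 = (102/(-81) - 14/(-61)) - 114 = (102*(-1/81) - 14*(-1/61)) - 114 = (-34/27 + 14/61) - 114 = -1696/1647 - 114 = -189454/1647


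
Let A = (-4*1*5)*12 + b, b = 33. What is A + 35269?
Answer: 35062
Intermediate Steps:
A = -207 (A = (-4*1*5)*12 + 33 = -4*5*12 + 33 = -20*12 + 33 = -240 + 33 = -207)
A + 35269 = -207 + 35269 = 35062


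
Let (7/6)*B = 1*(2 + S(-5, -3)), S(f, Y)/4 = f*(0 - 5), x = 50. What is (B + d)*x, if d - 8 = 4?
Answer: 34800/7 ≈ 4971.4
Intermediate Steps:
d = 12 (d = 8 + 4 = 12)
S(f, Y) = -20*f (S(f, Y) = 4*(f*(0 - 5)) = 4*(f*(-5)) = 4*(-5*f) = -20*f)
B = 612/7 (B = 6*(1*(2 - 20*(-5)))/7 = 6*(1*(2 + 100))/7 = 6*(1*102)/7 = (6/7)*102 = 612/7 ≈ 87.429)
(B + d)*x = (612/7 + 12)*50 = (696/7)*50 = 34800/7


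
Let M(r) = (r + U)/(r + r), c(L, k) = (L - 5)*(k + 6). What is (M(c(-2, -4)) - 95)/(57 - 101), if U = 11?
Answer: 2657/1232 ≈ 2.1567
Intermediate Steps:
c(L, k) = (-5 + L)*(6 + k)
M(r) = (11 + r)/(2*r) (M(r) = (r + 11)/(r + r) = (11 + r)/((2*r)) = (11 + r)*(1/(2*r)) = (11 + r)/(2*r))
(M(c(-2, -4)) - 95)/(57 - 101) = ((11 + (-30 - 5*(-4) + 6*(-2) - 2*(-4)))/(2*(-30 - 5*(-4) + 6*(-2) - 2*(-4))) - 95)/(57 - 101) = ((11 + (-30 + 20 - 12 + 8))/(2*(-30 + 20 - 12 + 8)) - 95)/(-44) = -((1/2)*(11 - 14)/(-14) - 95)/44 = -((1/2)*(-1/14)*(-3) - 95)/44 = -(3/28 - 95)/44 = -1/44*(-2657/28) = 2657/1232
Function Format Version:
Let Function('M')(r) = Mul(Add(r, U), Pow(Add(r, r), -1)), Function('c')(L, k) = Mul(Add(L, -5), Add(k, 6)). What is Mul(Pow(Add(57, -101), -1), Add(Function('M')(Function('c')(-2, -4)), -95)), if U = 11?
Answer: Rational(2657, 1232) ≈ 2.1567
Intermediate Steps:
Function('c')(L, k) = Mul(Add(-5, L), Add(6, k))
Function('M')(r) = Mul(Rational(1, 2), Pow(r, -1), Add(11, r)) (Function('M')(r) = Mul(Add(r, 11), Pow(Add(r, r), -1)) = Mul(Add(11, r), Pow(Mul(2, r), -1)) = Mul(Add(11, r), Mul(Rational(1, 2), Pow(r, -1))) = Mul(Rational(1, 2), Pow(r, -1), Add(11, r)))
Mul(Pow(Add(57, -101), -1), Add(Function('M')(Function('c')(-2, -4)), -95)) = Mul(Pow(Add(57, -101), -1), Add(Mul(Rational(1, 2), Pow(Add(-30, Mul(-5, -4), Mul(6, -2), Mul(-2, -4)), -1), Add(11, Add(-30, Mul(-5, -4), Mul(6, -2), Mul(-2, -4)))), -95)) = Mul(Pow(-44, -1), Add(Mul(Rational(1, 2), Pow(Add(-30, 20, -12, 8), -1), Add(11, Add(-30, 20, -12, 8))), -95)) = Mul(Rational(-1, 44), Add(Mul(Rational(1, 2), Pow(-14, -1), Add(11, -14)), -95)) = Mul(Rational(-1, 44), Add(Mul(Rational(1, 2), Rational(-1, 14), -3), -95)) = Mul(Rational(-1, 44), Add(Rational(3, 28), -95)) = Mul(Rational(-1, 44), Rational(-2657, 28)) = Rational(2657, 1232)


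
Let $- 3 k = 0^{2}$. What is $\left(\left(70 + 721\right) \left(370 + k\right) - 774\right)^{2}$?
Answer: $85203274816$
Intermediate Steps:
$k = 0$ ($k = - \frac{0^{2}}{3} = \left(- \frac{1}{3}\right) 0 = 0$)
$\left(\left(70 + 721\right) \left(370 + k\right) - 774\right)^{2} = \left(\left(70 + 721\right) \left(370 + 0\right) - 774\right)^{2} = \left(791 \cdot 370 - 774\right)^{2} = \left(292670 - 774\right)^{2} = 291896^{2} = 85203274816$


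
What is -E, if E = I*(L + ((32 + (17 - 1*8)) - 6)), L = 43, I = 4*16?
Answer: -4992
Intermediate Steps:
I = 64
E = 4992 (E = 64*(43 + ((32 + (17 - 1*8)) - 6)) = 64*(43 + ((32 + (17 - 8)) - 6)) = 64*(43 + ((32 + 9) - 6)) = 64*(43 + (41 - 6)) = 64*(43 + 35) = 64*78 = 4992)
-E = -1*4992 = -4992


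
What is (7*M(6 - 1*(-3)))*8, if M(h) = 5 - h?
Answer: -224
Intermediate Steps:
(7*M(6 - 1*(-3)))*8 = (7*(5 - (6 - 1*(-3))))*8 = (7*(5 - (6 + 3)))*8 = (7*(5 - 1*9))*8 = (7*(5 - 9))*8 = (7*(-4))*8 = -28*8 = -224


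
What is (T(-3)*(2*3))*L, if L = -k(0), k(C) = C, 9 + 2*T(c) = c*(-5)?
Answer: 0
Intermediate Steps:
T(c) = -9/2 - 5*c/2 (T(c) = -9/2 + (c*(-5))/2 = -9/2 + (-5*c)/2 = -9/2 - 5*c/2)
L = 0 (L = -1*0 = 0)
(T(-3)*(2*3))*L = ((-9/2 - 5/2*(-3))*(2*3))*0 = ((-9/2 + 15/2)*6)*0 = (3*6)*0 = 18*0 = 0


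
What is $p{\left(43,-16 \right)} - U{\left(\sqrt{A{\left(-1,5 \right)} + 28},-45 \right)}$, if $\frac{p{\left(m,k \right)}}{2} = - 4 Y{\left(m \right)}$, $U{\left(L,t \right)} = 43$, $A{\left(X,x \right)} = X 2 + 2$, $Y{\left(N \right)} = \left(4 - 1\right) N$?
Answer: $-1075$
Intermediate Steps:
$Y{\left(N \right)} = 3 N$
$A{\left(X,x \right)} = 2 + 2 X$ ($A{\left(X,x \right)} = 2 X + 2 = 2 + 2 X$)
$p{\left(m,k \right)} = - 24 m$ ($p{\left(m,k \right)} = 2 \left(- 4 \cdot 3 m\right) = 2 \left(- 12 m\right) = - 24 m$)
$p{\left(43,-16 \right)} - U{\left(\sqrt{A{\left(-1,5 \right)} + 28},-45 \right)} = \left(-24\right) 43 - 43 = -1032 - 43 = -1075$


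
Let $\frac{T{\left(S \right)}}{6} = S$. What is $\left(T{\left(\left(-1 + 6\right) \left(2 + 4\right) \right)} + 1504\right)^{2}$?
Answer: $2835856$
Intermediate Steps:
$T{\left(S \right)} = 6 S$
$\left(T{\left(\left(-1 + 6\right) \left(2 + 4\right) \right)} + 1504\right)^{2} = \left(6 \left(-1 + 6\right) \left(2 + 4\right) + 1504\right)^{2} = \left(6 \cdot 5 \cdot 6 + 1504\right)^{2} = \left(6 \cdot 30 + 1504\right)^{2} = \left(180 + 1504\right)^{2} = 1684^{2} = 2835856$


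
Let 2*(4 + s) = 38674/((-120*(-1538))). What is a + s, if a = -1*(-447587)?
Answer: 82605937817/184560 ≈ 4.4758e+5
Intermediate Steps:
s = -718903/184560 (s = -4 + (38674/((-120*(-1538))))/2 = -4 + (38674/184560)/2 = -4 + (38674*(1/184560))/2 = -4 + (½)*(19337/92280) = -4 + 19337/184560 = -718903/184560 ≈ -3.8952)
a = 447587
a + s = 447587 - 718903/184560 = 82605937817/184560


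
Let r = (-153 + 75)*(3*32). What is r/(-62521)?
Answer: 7488/62521 ≈ 0.11977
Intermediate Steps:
r = -7488 (r = -78*96 = -7488)
r/(-62521) = -7488/(-62521) = -7488*(-1/62521) = 7488/62521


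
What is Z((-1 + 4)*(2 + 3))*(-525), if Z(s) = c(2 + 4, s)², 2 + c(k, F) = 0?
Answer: -2100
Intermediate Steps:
c(k, F) = -2 (c(k, F) = -2 + 0 = -2)
Z(s) = 4 (Z(s) = (-2)² = 4)
Z((-1 + 4)*(2 + 3))*(-525) = 4*(-525) = -2100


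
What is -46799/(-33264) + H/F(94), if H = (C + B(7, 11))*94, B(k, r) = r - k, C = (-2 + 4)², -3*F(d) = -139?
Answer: 81548645/4623696 ≈ 17.637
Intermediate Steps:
F(d) = 139/3 (F(d) = -⅓*(-139) = 139/3)
C = 4 (C = 2² = 4)
H = 752 (H = (4 + (11 - 1*7))*94 = (4 + (11 - 7))*94 = (4 + 4)*94 = 8*94 = 752)
-46799/(-33264) + H/F(94) = -46799/(-33264) + 752/(139/3) = -46799*(-1/33264) + 752*(3/139) = 46799/33264 + 2256/139 = 81548645/4623696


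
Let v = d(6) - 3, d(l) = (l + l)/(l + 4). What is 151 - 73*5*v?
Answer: 808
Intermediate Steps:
d(l) = 2*l/(4 + l) (d(l) = (2*l)/(4 + l) = 2*l/(4 + l))
v = -9/5 (v = 2*6/(4 + 6) - 3 = 2*6/10 - 3 = 2*6*(⅒) - 3 = 6/5 - 3 = -9/5 ≈ -1.8000)
151 - 73*5*v = 151 - 73*5*(-9/5) = 151 - (-657) = 151 - 73*(-9) = 151 + 657 = 808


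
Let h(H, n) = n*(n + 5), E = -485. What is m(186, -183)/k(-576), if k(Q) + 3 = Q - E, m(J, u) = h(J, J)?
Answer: -17763/47 ≈ -377.94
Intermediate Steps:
h(H, n) = n*(5 + n)
m(J, u) = J*(5 + J)
k(Q) = 482 + Q (k(Q) = -3 + (Q - 1*(-485)) = -3 + (Q + 485) = -3 + (485 + Q) = 482 + Q)
m(186, -183)/k(-576) = (186*(5 + 186))/(482 - 576) = (186*191)/(-94) = 35526*(-1/94) = -17763/47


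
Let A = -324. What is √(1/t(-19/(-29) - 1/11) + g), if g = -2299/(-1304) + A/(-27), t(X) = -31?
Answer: √5609365618/20212 ≈ 3.7055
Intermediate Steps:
g = 17947/1304 (g = -2299/(-1304) - 324/(-27) = -2299*(-1/1304) - 324*(-1/27) = 2299/1304 + 12 = 17947/1304 ≈ 13.763)
√(1/t(-19/(-29) - 1/11) + g) = √(1/(-31) + 17947/1304) = √(-1/31 + 17947/1304) = √(555053/40424) = √5609365618/20212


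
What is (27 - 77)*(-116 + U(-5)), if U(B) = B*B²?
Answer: 12050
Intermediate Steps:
U(B) = B³
(27 - 77)*(-116 + U(-5)) = (27 - 77)*(-116 + (-5)³) = -50*(-116 - 125) = -50*(-241) = 12050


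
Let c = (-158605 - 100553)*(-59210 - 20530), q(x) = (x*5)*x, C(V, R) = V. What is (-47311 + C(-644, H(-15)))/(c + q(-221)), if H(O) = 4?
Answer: -9591/4133100625 ≈ -2.3205e-6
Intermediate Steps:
q(x) = 5*x**2 (q(x) = (5*x)*x = 5*x**2)
c = 20665258920 (c = -259158*(-79740) = 20665258920)
(-47311 + C(-644, H(-15)))/(c + q(-221)) = (-47311 - 644)/(20665258920 + 5*(-221)**2) = -47955/(20665258920 + 5*48841) = -47955/(20665258920 + 244205) = -47955/20665503125 = -47955*1/20665503125 = -9591/4133100625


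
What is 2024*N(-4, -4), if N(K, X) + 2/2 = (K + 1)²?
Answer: 16192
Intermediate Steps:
N(K, X) = -1 + (1 + K)² (N(K, X) = -1 + (K + 1)² = -1 + (1 + K)²)
2024*N(-4, -4) = 2024*(-4*(2 - 4)) = 2024*(-4*(-2)) = 2024*8 = 16192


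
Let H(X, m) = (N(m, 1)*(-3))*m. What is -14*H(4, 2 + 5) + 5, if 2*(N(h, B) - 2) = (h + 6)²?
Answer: 25436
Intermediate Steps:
N(h, B) = 2 + (6 + h)²/2 (N(h, B) = 2 + (h + 6)²/2 = 2 + (6 + h)²/2)
H(X, m) = m*(-6 - 3*(6 + m)²/2) (H(X, m) = ((2 + (6 + m)²/2)*(-3))*m = (-6 - 3*(6 + m)²/2)*m = m*(-6 - 3*(6 + m)²/2))
-14*H(4, 2 + 5) + 5 = -(-21)*(2 + 5)*(4 + (6 + (2 + 5))²) + 5 = -(-21)*7*(4 + (6 + 7)²) + 5 = -(-21)*7*(4 + 13²) + 5 = -(-21)*7*(4 + 169) + 5 = -(-21)*7*173 + 5 = -14*(-3633/2) + 5 = 25431 + 5 = 25436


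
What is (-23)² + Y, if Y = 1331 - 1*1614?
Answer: 246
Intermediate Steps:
Y = -283 (Y = 1331 - 1614 = -283)
(-23)² + Y = (-23)² - 283 = 529 - 283 = 246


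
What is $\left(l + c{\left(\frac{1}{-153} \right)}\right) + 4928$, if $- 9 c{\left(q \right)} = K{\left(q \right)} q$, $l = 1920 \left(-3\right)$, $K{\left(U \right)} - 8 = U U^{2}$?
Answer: $- \frac{4103255179513}{4931831529} \approx -831.99$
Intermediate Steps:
$K{\left(U \right)} = 8 + U^{3}$ ($K{\left(U \right)} = 8 + U U^{2} = 8 + U^{3}$)
$l = -5760$
$c{\left(q \right)} = - \frac{q \left(8 + q^{3}\right)}{9}$ ($c{\left(q \right)} = - \frac{\left(8 + q^{3}\right) q}{9} = - \frac{q \left(8 + q^{3}\right)}{9}$)
$\left(l + c{\left(\frac{1}{-153} \right)}\right) + 4928 = \left(-5760 - \frac{8 + \left(\frac{1}{-153}\right)^{3}}{9 \left(-153\right)}\right) + 4928 = \left(-5760 - - \frac{8 + \left(- \frac{1}{153}\right)^{3}}{1377}\right) + 4928 = \left(-5760 - - \frac{8 - \frac{1}{3581577}}{1377}\right) + 4928 = \left(-5760 - \left(- \frac{1}{1377}\right) \frac{28652615}{3581577}\right) + 4928 = \left(-5760 + \frac{28652615}{4931831529}\right) + 4928 = - \frac{28407320954425}{4931831529} + 4928 = - \frac{4103255179513}{4931831529}$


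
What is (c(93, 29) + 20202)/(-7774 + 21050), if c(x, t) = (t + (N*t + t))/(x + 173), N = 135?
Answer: 5377705/3531416 ≈ 1.5228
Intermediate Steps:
c(x, t) = 137*t/(173 + x) (c(x, t) = (t + (135*t + t))/(x + 173) = (t + 136*t)/(173 + x) = (137*t)/(173 + x) = 137*t/(173 + x))
(c(93, 29) + 20202)/(-7774 + 21050) = (137*29/(173 + 93) + 20202)/(-7774 + 21050) = (137*29/266 + 20202)/13276 = (137*29*(1/266) + 20202)*(1/13276) = (3973/266 + 20202)*(1/13276) = (5377705/266)*(1/13276) = 5377705/3531416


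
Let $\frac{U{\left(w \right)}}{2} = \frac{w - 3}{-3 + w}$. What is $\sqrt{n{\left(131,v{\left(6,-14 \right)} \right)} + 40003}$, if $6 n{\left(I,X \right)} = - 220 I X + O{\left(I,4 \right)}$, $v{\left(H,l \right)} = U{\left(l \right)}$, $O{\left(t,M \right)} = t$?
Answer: $\frac{\sqrt{1095054}}{6} \approx 174.41$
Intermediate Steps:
$U{\left(w \right)} = 2$ ($U{\left(w \right)} = 2 \frac{w - 3}{-3 + w} = 2 \frac{-3 + w}{-3 + w} = 2 \cdot 1 = 2$)
$v{\left(H,l \right)} = 2$
$n{\left(I,X \right)} = \frac{I}{6} - \frac{110 I X}{3}$ ($n{\left(I,X \right)} = \frac{- 220 I X + I}{6} = \frac{I - 220 I X}{6} = \frac{I}{6} - \frac{110 I X}{3}$)
$\sqrt{n{\left(131,v{\left(6,-14 \right)} \right)} + 40003} = \sqrt{\frac{1}{6} \cdot 131 \left(1 - 440\right) + 40003} = \sqrt{\frac{1}{6} \cdot 131 \left(-439\right) + 40003} = \sqrt{- \frac{57509}{6} + 40003} = \sqrt{\frac{182509}{6}} = \frac{\sqrt{1095054}}{6}$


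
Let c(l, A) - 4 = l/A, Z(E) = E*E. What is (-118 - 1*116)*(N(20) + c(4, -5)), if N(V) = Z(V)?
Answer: -471744/5 ≈ -94349.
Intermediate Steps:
Z(E) = E²
c(l, A) = 4 + l/A
N(V) = V²
(-118 - 1*116)*(N(20) + c(4, -5)) = (-118 - 1*116)*(20² + (4 + 4/(-5))) = (-118 - 116)*(400 + (4 + 4*(-⅕))) = -234*(400 + (4 - ⅘)) = -234*(400 + 16/5) = -234*2016/5 = -471744/5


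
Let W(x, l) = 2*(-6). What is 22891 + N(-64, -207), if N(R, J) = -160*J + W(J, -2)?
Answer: 55999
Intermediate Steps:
W(x, l) = -12
N(R, J) = -12 - 160*J (N(R, J) = -160*J - 12 = -12 - 160*J)
22891 + N(-64, -207) = 22891 + (-12 - 160*(-207)) = 22891 + (-12 + 33120) = 22891 + 33108 = 55999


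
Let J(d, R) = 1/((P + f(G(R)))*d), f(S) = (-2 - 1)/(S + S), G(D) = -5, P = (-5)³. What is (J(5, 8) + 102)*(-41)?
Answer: -5214872/1247 ≈ -4181.9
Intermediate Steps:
P = -125
f(S) = -3/(2*S) (f(S) = -3*1/(2*S) = -3/(2*S))
J(d, R) = -10/(1247*d) (J(d, R) = 1/((-125 - 3/2/(-5))*d) = 1/((-125 - 3/2*(-⅕))*d) = 1/((-125 + 3/10)*d) = 1/((-1247/10)*d) = -10/(1247*d))
(J(5, 8) + 102)*(-41) = (-10/1247/5 + 102)*(-41) = (-10/1247*⅕ + 102)*(-41) = (-2/1247 + 102)*(-41) = (127192/1247)*(-41) = -5214872/1247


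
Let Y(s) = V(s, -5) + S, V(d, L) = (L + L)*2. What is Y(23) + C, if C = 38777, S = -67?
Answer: 38690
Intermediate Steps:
V(d, L) = 4*L (V(d, L) = (2*L)*2 = 4*L)
Y(s) = -87 (Y(s) = 4*(-5) - 67 = -20 - 67 = -87)
Y(23) + C = -87 + 38777 = 38690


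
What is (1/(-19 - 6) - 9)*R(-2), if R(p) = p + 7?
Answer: -226/5 ≈ -45.200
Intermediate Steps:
R(p) = 7 + p
(1/(-19 - 6) - 9)*R(-2) = (1/(-19 - 6) - 9)*(7 - 2) = (1/(-25) - 9)*5 = (-1/25 - 9)*5 = -226/25*5 = -226/5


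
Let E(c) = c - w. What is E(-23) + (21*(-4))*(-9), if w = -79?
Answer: 812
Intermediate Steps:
E(c) = 79 + c (E(c) = c - 1*(-79) = c + 79 = 79 + c)
E(-23) + (21*(-4))*(-9) = (79 - 23) + (21*(-4))*(-9) = 56 - 84*(-9) = 56 + 756 = 812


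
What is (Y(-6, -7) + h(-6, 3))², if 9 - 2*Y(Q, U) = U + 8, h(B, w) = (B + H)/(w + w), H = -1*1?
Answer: 289/36 ≈ 8.0278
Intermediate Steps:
H = -1
h(B, w) = (-1 + B)/(2*w) (h(B, w) = (B - 1)/(w + w) = (-1 + B)/((2*w)) = (-1 + B)*(1/(2*w)) = (-1 + B)/(2*w))
Y(Q, U) = ½ - U/2 (Y(Q, U) = 9/2 - (U + 8)/2 = 9/2 - (8 + U)/2 = 9/2 + (-4 - U/2) = ½ - U/2)
(Y(-6, -7) + h(-6, 3))² = ((½ - ½*(-7)) + (½)*(-1 - 6)/3)² = ((½ + 7/2) + (½)*(⅓)*(-7))² = (4 - 7/6)² = (17/6)² = 289/36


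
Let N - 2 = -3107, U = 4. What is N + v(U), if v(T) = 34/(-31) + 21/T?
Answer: -384505/124 ≈ -3100.8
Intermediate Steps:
N = -3105 (N = 2 - 3107 = -3105)
v(T) = -34/31 + 21/T (v(T) = 34*(-1/31) + 21/T = -34/31 + 21/T)
N + v(U) = -3105 + (-34/31 + 21/4) = -3105 + 515/124 = -384505/124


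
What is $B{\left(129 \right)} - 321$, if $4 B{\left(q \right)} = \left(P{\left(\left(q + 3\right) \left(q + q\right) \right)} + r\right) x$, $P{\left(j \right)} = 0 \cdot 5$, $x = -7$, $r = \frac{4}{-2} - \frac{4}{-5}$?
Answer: $- \frac{3189}{10} \approx -318.9$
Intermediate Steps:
$r = - \frac{6}{5}$ ($r = 4 \left(- \frac{1}{2}\right) - - \frac{4}{5} = -2 + \frac{4}{5} = - \frac{6}{5} \approx -1.2$)
$P{\left(j \right)} = 0$
$B{\left(q \right)} = \frac{21}{10}$ ($B{\left(q \right)} = \frac{\left(0 - \frac{6}{5}\right) \left(-7\right)}{4} = \frac{\left(- \frac{6}{5}\right) \left(-7\right)}{4} = \frac{1}{4} \cdot \frac{42}{5} = \frac{21}{10}$)
$B{\left(129 \right)} - 321 = \frac{21}{10} - 321 = - \frac{3189}{10}$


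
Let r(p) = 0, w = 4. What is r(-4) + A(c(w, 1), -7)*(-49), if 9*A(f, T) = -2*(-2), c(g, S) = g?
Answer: -196/9 ≈ -21.778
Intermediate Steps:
A(f, T) = 4/9 (A(f, T) = (-2*(-2))/9 = (⅑)*4 = 4/9)
r(-4) + A(c(w, 1), -7)*(-49) = 0 + (4/9)*(-49) = 0 - 196/9 = -196/9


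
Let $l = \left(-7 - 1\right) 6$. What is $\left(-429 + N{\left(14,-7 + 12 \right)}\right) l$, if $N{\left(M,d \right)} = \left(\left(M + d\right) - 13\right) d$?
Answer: $19152$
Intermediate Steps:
$N{\left(M,d \right)} = d \left(-13 + M + d\right)$ ($N{\left(M,d \right)} = \left(-13 + M + d\right) d = d \left(-13 + M + d\right)$)
$l = -48$ ($l = \left(-8\right) 6 = -48$)
$\left(-429 + N{\left(14,-7 + 12 \right)}\right) l = \left(-429 + \left(-7 + 12\right) \left(-13 + 14 + \left(-7 + 12\right)\right)\right) \left(-48\right) = \left(-429 + 5 \left(-13 + 14 + 5\right)\right) \left(-48\right) = \left(-429 + 5 \cdot 6\right) \left(-48\right) = \left(-429 + 30\right) \left(-48\right) = \left(-399\right) \left(-48\right) = 19152$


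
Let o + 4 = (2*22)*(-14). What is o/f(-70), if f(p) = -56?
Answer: 155/14 ≈ 11.071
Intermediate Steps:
o = -620 (o = -4 + (2*22)*(-14) = -4 + 44*(-14) = -4 - 616 = -620)
o/f(-70) = -620/(-56) = -620*(-1/56) = 155/14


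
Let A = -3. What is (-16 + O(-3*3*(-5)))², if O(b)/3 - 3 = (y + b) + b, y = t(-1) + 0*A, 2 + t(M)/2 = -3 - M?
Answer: 57121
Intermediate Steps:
t(M) = -10 - 2*M (t(M) = -4 + 2*(-3 - M) = -4 + (-6 - 2*M) = -10 - 2*M)
y = -8 (y = (-10 - 2*(-1)) + 0*(-3) = (-10 + 2) + 0 = -8 + 0 = -8)
O(b) = -15 + 6*b (O(b) = 9 + 3*((-8 + b) + b) = 9 + 3*(-8 + 2*b) = 9 + (-24 + 6*b) = -15 + 6*b)
(-16 + O(-3*3*(-5)))² = (-16 + (-15 + 6*(-3*3*(-5))))² = (-16 + (-15 + 6*(-9*(-5))))² = (-16 + (-15 + 6*45))² = (-16 + (-15 + 270))² = (-16 + 255)² = 239² = 57121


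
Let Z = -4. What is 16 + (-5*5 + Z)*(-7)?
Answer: 219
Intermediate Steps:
16 + (-5*5 + Z)*(-7) = 16 + (-5*5 - 4)*(-7) = 16 + (-25 - 4)*(-7) = 16 - 29*(-7) = 16 + 203 = 219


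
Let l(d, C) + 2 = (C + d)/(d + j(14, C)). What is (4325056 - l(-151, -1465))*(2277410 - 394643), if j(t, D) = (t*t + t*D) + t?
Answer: 3265373607012014/401 ≈ 8.1431e+12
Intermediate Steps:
j(t, D) = t + t**2 + D*t (j(t, D) = (t**2 + D*t) + t = t + t**2 + D*t)
l(d, C) = -2 + (C + d)/(210 + d + 14*C) (l(d, C) = -2 + (C + d)/(d + 14*(1 + C + 14)) = -2 + (C + d)/(d + 14*(15 + C)) = -2 + (C + d)/(d + (210 + 14*C)) = -2 + (C + d)/(210 + d + 14*C))
(4325056 - l(-151, -1465))*(2277410 - 394643) = (4325056 - (-420 - 1*(-151) - 27*(-1465))/(210 - 151 + 14*(-1465)))*(2277410 - 394643) = (4325056 - (-420 + 151 + 39555)/(210 - 151 - 20510))*1882767 = (4325056 - 39286/(-20451))*1882767 = (4325056 - (-1)*39286/20451)*1882767 = (4325056 - 1*(-39286/20451))*1882767 = (4325056 + 39286/20451)*1882767 = (88451759542/20451)*1882767 = 3265373607012014/401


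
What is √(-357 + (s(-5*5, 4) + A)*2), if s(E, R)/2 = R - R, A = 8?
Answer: I*√341 ≈ 18.466*I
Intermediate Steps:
s(E, R) = 0 (s(E, R) = 2*(R - R) = 2*0 = 0)
√(-357 + (s(-5*5, 4) + A)*2) = √(-357 + (0 + 8)*2) = √(-357 + 8*2) = √(-357 + 16) = √(-341) = I*√341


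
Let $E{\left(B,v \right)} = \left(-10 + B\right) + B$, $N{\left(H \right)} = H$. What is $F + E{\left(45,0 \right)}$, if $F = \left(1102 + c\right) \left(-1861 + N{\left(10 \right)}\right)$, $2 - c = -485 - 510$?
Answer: $-3885169$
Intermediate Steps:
$c = 997$ ($c = 2 - \left(-485 - 510\right) = 2 - -995 = 2 + 995 = 997$)
$E{\left(B,v \right)} = -10 + 2 B$
$F = -3885249$ ($F = \left(1102 + 997\right) \left(-1861 + 10\right) = 2099 \left(-1851\right) = -3885249$)
$F + E{\left(45,0 \right)} = -3885249 + \left(-10 + 2 \cdot 45\right) = -3885249 + \left(-10 + 90\right) = -3885249 + 80 = -3885169$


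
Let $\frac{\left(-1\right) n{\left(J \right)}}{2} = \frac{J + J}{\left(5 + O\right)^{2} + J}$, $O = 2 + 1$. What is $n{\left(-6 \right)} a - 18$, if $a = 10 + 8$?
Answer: $- \frac{306}{29} \approx -10.552$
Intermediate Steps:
$a = 18$
$O = 3$
$n{\left(J \right)} = - \frac{4 J}{64 + J}$ ($n{\left(J \right)} = - 2 \frac{J + J}{\left(5 + 3\right)^{2} + J} = - 2 \frac{2 J}{8^{2} + J} = - 2 \frac{2 J}{64 + J} = - \frac{4 J}{64 + J}$)
$n{\left(-6 \right)} a - 18 = \left(-4\right) \left(-6\right) \frac{1}{64 - 6} \cdot 18 - 18 = \left(-4\right) \left(-6\right) \frac{1}{58} \cdot 18 - 18 = \frac{12}{29} \cdot 18 - 18 = \frac{216}{29} - 18 = - \frac{306}{29}$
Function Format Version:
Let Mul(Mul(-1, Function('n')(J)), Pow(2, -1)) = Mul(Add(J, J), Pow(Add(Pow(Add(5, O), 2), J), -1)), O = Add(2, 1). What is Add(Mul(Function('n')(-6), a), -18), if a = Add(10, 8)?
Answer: Rational(-306, 29) ≈ -10.552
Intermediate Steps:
a = 18
O = 3
Function('n')(J) = Mul(-4, J, Pow(Add(64, J), -1)) (Function('n')(J) = Mul(-2, Mul(Add(J, J), Pow(Add(Pow(Add(5, 3), 2), J), -1))) = Mul(-2, Mul(Mul(2, J), Pow(Add(Pow(8, 2), J), -1))) = Mul(-2, Mul(Mul(2, J), Pow(Add(64, J), -1))) = Mul(-2, Mul(2, J, Pow(Add(64, J), -1))) = Mul(-4, J, Pow(Add(64, J), -1)))
Add(Mul(Function('n')(-6), a), -18) = Add(Mul(Mul(-4, -6, Pow(Add(64, -6), -1)), 18), -18) = Add(Mul(Mul(-4, -6, Pow(58, -1)), 18), -18) = Add(Mul(Mul(-4, -6, Rational(1, 58)), 18), -18) = Add(Mul(Rational(12, 29), 18), -18) = Add(Rational(216, 29), -18) = Rational(-306, 29)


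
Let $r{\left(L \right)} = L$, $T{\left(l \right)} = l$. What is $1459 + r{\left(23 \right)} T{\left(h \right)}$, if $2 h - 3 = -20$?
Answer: $\frac{2527}{2} \approx 1263.5$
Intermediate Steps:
$h = - \frac{17}{2}$ ($h = \frac{3}{2} + \frac{1}{2} \left(-20\right) = \frac{3}{2} - 10 = - \frac{17}{2} \approx -8.5$)
$1459 + r{\left(23 \right)} T{\left(h \right)} = 1459 + 23 \left(- \frac{17}{2}\right) = 1459 - \frac{391}{2} = \frac{2527}{2}$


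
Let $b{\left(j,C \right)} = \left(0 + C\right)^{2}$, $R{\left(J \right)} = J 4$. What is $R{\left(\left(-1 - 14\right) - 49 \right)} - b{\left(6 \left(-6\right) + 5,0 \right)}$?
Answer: $-256$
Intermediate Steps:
$R{\left(J \right)} = 4 J$
$b{\left(j,C \right)} = C^{2}$
$R{\left(\left(-1 - 14\right) - 49 \right)} - b{\left(6 \left(-6\right) + 5,0 \right)} = 4 \left(\left(-1 - 14\right) - 49\right) - 0^{2} = 4 \left(-15 - 49\right) - 0 = 4 \left(-64\right) + 0 = -256 + 0 = -256$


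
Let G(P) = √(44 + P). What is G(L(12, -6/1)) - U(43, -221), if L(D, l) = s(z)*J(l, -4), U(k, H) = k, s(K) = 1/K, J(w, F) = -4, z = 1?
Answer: -43 + 2*√10 ≈ -36.675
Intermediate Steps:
L(D, l) = -4 (L(D, l) = -4/1 = 1*(-4) = -4)
G(L(12, -6/1)) - U(43, -221) = √(44 - 4) - 1*43 = √40 - 43 = 2*√10 - 43 = -43 + 2*√10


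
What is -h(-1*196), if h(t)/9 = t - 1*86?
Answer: 2538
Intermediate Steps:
h(t) = -774 + 9*t (h(t) = 9*(t - 1*86) = 9*(t - 86) = 9*(-86 + t) = -774 + 9*t)
-h(-1*196) = -(-774 + 9*(-1*196)) = -(-774 + 9*(-196)) = -(-774 - 1764) = -1*(-2538) = 2538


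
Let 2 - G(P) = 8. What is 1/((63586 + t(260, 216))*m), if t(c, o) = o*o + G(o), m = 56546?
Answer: 1/6233404856 ≈ 1.6043e-10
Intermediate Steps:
G(P) = -6 (G(P) = 2 - 1*8 = 2 - 8 = -6)
t(c, o) = -6 + o² (t(c, o) = o*o - 6 = o² - 6 = -6 + o²)
1/((63586 + t(260, 216))*m) = 1/((63586 + (-6 + 216²))*56546) = (1/56546)/(63586 + (-6 + 46656)) = (1/56546)/(63586 + 46650) = (1/56546)/110236 = (1/110236)*(1/56546) = 1/6233404856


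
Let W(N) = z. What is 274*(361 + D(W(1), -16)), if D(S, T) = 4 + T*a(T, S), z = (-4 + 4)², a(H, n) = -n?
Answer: 100010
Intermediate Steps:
z = 0 (z = 0² = 0)
W(N) = 0
D(S, T) = 4 - S*T (D(S, T) = 4 + T*(-S) = 4 - S*T)
274*(361 + D(W(1), -16)) = 274*(361 + (4 - 1*0*(-16))) = 274*(361 + (4 + 0)) = 274*(361 + 4) = 274*365 = 100010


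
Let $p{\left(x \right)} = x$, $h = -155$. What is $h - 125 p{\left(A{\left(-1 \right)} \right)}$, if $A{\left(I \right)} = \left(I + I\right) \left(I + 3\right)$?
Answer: $345$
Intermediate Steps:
$A{\left(I \right)} = 2 I \left(3 + I\right)$
$h - 125 p{\left(A{\left(-1 \right)} \right)} = -155 - 125 \cdot 2 \left(-1\right) \left(3 - 1\right) = -155 - 125 \cdot 2 \left(-1\right) 2 = -155 - -500 = -155 + 500 = 345$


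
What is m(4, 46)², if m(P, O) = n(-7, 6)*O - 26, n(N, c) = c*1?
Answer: 62500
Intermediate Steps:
n(N, c) = c
m(P, O) = -26 + 6*O (m(P, O) = 6*O - 26 = -26 + 6*O)
m(4, 46)² = (-26 + 6*46)² = (-26 + 276)² = 250² = 62500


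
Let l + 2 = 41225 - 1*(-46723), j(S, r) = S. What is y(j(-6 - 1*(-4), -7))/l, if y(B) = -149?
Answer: -149/87946 ≈ -0.0016942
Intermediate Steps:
l = 87946 (l = -2 + (41225 - 1*(-46723)) = -2 + (41225 + 46723) = -2 + 87948 = 87946)
y(j(-6 - 1*(-4), -7))/l = -149/87946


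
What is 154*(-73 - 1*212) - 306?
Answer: -44196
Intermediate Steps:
154*(-73 - 1*212) - 306 = 154*(-73 - 212) - 306 = 154*(-285) - 306 = -43890 - 306 = -44196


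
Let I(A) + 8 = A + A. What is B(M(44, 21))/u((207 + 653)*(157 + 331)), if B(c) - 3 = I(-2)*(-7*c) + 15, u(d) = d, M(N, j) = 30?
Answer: 1269/209840 ≈ 0.0060475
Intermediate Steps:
I(A) = -8 + 2*A (I(A) = -8 + (A + A) = -8 + 2*A)
B(c) = 18 + 84*c (B(c) = 3 + ((-8 + 2*(-2))*(-7*c) + 15) = 3 + ((-8 - 4)*(-7*c) + 15) = 3 + (-(-84)*c + 15) = 3 + (84*c + 15) = 3 + (15 + 84*c) = 18 + 84*c)
B(M(44, 21))/u((207 + 653)*(157 + 331)) = (18 + 84*30)/(((207 + 653)*(157 + 331))) = (18 + 2520)/((860*488)) = 2538/419680 = 2538*(1/419680) = 1269/209840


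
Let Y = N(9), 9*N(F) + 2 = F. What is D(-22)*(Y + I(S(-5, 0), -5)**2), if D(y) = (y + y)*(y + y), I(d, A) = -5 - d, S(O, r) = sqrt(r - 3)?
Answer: 396880/9 + 19360*I*sqrt(3) ≈ 44098.0 + 33533.0*I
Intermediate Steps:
S(O, r) = sqrt(-3 + r)
N(F) = -2/9 + F/9
Y = 7/9 (Y = -2/9 + (1/9)*9 = -2/9 + 1 = 7/9 ≈ 0.77778)
D(y) = 4*y**2 (D(y) = (2*y)*(2*y) = 4*y**2)
D(-22)*(Y + I(S(-5, 0), -5)**2) = (4*(-22)**2)*(7/9 + (-5 - sqrt(-3 + 0))**2) = (4*484)*(7/9 + (-5 - sqrt(-3))**2) = 1936*(7/9 + (-5 - I*sqrt(3))**2) = 13552/9 + 1936*(-5 - I*sqrt(3))**2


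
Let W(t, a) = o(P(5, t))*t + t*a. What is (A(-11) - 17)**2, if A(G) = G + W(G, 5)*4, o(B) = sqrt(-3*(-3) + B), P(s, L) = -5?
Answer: 112896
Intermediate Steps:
o(B) = sqrt(9 + B)
W(t, a) = 2*t + a*t (W(t, a) = sqrt(9 - 5)*t + t*a = sqrt(4)*t + a*t = 2*t + a*t)
A(G) = 29*G (A(G) = G + (G*(2 + 5))*4 = G + (G*7)*4 = G + (7*G)*4 = G + 28*G = 29*G)
(A(-11) - 17)**2 = (29*(-11) - 17)**2 = (-319 - 17)**2 = (-336)**2 = 112896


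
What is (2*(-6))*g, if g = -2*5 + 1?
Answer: 108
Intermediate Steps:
g = -9 (g = -10 + 1 = -9)
(2*(-6))*g = (2*(-6))*(-9) = -12*(-9) = 108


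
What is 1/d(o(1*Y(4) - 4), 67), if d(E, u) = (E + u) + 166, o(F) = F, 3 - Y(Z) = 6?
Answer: 1/226 ≈ 0.0044248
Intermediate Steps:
Y(Z) = -3 (Y(Z) = 3 - 1*6 = 3 - 6 = -3)
d(E, u) = 166 + E + u
1/d(o(1*Y(4) - 4), 67) = 1/(166 + (1*(-3) - 4) + 67) = 1/(166 + (-3 - 4) + 67) = 1/(166 - 7 + 67) = 1/226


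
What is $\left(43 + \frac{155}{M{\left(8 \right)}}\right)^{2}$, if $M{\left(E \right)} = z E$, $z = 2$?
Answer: $\frac{710649}{256} \approx 2776.0$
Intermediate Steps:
$M{\left(E \right)} = 2 E$
$\left(43 + \frac{155}{M{\left(8 \right)}}\right)^{2} = \left(43 + \frac{155}{2 \cdot 8}\right)^{2} = \left(43 + \frac{155}{16}\right)^{2} = \left(\frac{843}{16}\right)^{2} = \frac{710649}{256}$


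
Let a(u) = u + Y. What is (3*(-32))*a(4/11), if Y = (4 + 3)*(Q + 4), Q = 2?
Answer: -44736/11 ≈ -4066.9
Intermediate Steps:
Y = 42 (Y = (4 + 3)*(2 + 4) = 7*6 = 42)
a(u) = 42 + u (a(u) = u + 42 = 42 + u)
(3*(-32))*a(4/11) = (3*(-32))*(42 + 4/11) = -96*(42 + 4*(1/11)) = -96*(42 + 4/11) = -96*466/11 = -44736/11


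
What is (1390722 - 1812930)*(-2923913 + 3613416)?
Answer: -291113682624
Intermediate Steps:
(1390722 - 1812930)*(-2923913 + 3613416) = -422208*689503 = -291113682624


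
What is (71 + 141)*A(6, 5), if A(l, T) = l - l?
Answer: 0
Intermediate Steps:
A(l, T) = 0
(71 + 141)*A(6, 5) = (71 + 141)*0 = 212*0 = 0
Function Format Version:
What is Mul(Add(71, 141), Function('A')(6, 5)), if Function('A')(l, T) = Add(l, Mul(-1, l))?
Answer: 0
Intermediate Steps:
Function('A')(l, T) = 0
Mul(Add(71, 141), Function('A')(6, 5)) = Mul(Add(71, 141), 0) = Mul(212, 0) = 0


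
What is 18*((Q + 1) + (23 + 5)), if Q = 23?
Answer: 936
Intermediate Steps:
18*((Q + 1) + (23 + 5)) = 18*((23 + 1) + (23 + 5)) = 18*(24 + 28) = 18*52 = 936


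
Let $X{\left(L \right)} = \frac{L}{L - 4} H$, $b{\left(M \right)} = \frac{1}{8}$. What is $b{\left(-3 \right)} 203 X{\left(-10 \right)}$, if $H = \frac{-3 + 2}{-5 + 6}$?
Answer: $- \frac{145}{8} \approx -18.125$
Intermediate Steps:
$b{\left(M \right)} = \frac{1}{8}$
$H = -1$ ($H = - 1^{-1} = \left(-1\right) 1 = -1$)
$X{\left(L \right)} = - \frac{L}{-4 + L}$ ($X{\left(L \right)} = \frac{L}{L - 4} \left(-1\right) = \frac{L}{-4 + L} \left(-1\right) = - \frac{L}{-4 + L}$)
$b{\left(-3 \right)} 203 X{\left(-10 \right)} = \frac{1}{8} \cdot 203 \left(\left(-1\right) \left(-10\right) \frac{1}{-4 - 10}\right) = \frac{203 \left(\left(-1\right) \left(-10\right) \frac{1}{-14}\right)}{8} = \frac{203 \left(\left(-1\right) \left(-10\right) \left(- \frac{1}{14}\right)\right)}{8} = \frac{203}{8} \left(- \frac{5}{7}\right) = - \frac{145}{8}$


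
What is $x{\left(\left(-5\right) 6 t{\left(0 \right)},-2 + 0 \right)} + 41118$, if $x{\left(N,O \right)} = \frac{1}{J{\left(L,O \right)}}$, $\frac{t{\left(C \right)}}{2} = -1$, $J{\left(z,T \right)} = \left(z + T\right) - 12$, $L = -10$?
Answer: $\frac{986831}{24} \approx 41118.0$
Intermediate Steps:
$J{\left(z,T \right)} = -12 + T + z$ ($J{\left(z,T \right)} = \left(T + z\right) - 12 = -12 + T + z$)
$t{\left(C \right)} = -2$ ($t{\left(C \right)} = 2 \left(-1\right) = -2$)
$x{\left(N,O \right)} = \frac{1}{-22 + O}$ ($x{\left(N,O \right)} = \frac{1}{-12 + O - 10} = \frac{1}{-22 + O}$)
$x{\left(\left(-5\right) 6 t{\left(0 \right)},-2 + 0 \right)} + 41118 = \frac{1}{-22 + \left(-2 + 0\right)} + 41118 = \frac{1}{-22 - 2} + 41118 = \frac{1}{-24} + 41118 = - \frac{1}{24} + 41118 = \frac{986831}{24}$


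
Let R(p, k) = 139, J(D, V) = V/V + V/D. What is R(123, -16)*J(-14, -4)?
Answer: 1251/7 ≈ 178.71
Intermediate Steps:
J(D, V) = 1 + V/D
R(123, -16)*J(-14, -4) = 139*((-14 - 4)/(-14)) = 139*(-1/14*(-18)) = 139*(9/7) = 1251/7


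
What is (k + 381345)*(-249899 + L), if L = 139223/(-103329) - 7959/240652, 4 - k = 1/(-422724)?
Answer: -1001747198044045800403270523/10511594697663792 ≈ -9.5299e+10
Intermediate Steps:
k = 1690897/422724 (k = 4 - 1/(-422724) = 4 - 1*(-1/422724) = 4 + 1/422724 = 1690897/422724 ≈ 4.0000)
L = -34326688907/24866330508 (L = 139223*(-1/103329) - 7959*1/240652 = -139223/103329 - 7959/240652 = -34326688907/24866330508 ≈ -1.3804)
(k + 381345)*(-249899 + L) = (1690897/422724 + 381345)*(-249899 - 34326688907/24866330508) = (161205374677/422724)*(-6214105454307599/24866330508) = -1001747198044045800403270523/10511594697663792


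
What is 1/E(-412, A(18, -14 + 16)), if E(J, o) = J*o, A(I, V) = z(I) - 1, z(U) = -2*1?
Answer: 1/1236 ≈ 0.00080906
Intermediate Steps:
z(U) = -2
A(I, V) = -3 (A(I, V) = -2 - 1 = -3)
1/E(-412, A(18, -14 + 16)) = 1/(-412*(-3)) = 1/1236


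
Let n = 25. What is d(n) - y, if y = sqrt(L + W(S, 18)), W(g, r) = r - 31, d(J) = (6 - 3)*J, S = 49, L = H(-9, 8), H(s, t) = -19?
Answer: 75 - 4*I*sqrt(2) ≈ 75.0 - 5.6569*I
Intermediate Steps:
L = -19
d(J) = 3*J
W(g, r) = -31 + r
y = 4*I*sqrt(2) (y = sqrt(-19 + (-31 + 18)) = sqrt(-19 - 13) = sqrt(-32) = 4*I*sqrt(2) ≈ 5.6569*I)
d(n) - y = 3*25 - 4*I*sqrt(2) = 75 - 4*I*sqrt(2)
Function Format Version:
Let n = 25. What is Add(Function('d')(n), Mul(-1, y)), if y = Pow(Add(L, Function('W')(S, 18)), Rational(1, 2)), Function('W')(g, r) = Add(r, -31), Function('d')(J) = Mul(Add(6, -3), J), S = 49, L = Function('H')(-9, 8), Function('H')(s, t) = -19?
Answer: Add(75, Mul(-4, I, Pow(2, Rational(1, 2)))) ≈ Add(75.000, Mul(-5.6569, I))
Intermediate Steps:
L = -19
Function('d')(J) = Mul(3, J)
Function('W')(g, r) = Add(-31, r)
y = Mul(4, I, Pow(2, Rational(1, 2))) (y = Pow(Add(-19, Add(-31, 18)), Rational(1, 2)) = Pow(Add(-19, -13), Rational(1, 2)) = Pow(-32, Rational(1, 2)) = Mul(4, I, Pow(2, Rational(1, 2))) ≈ Mul(5.6569, I))
Add(Function('d')(n), Mul(-1, y)) = Add(Mul(3, 25), Mul(-1, Mul(4, I, Pow(2, Rational(1, 2))))) = Add(75, Mul(-4, I, Pow(2, Rational(1, 2))))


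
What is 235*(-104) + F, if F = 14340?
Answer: -10100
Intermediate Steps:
235*(-104) + F = 235*(-104) + 14340 = -24440 + 14340 = -10100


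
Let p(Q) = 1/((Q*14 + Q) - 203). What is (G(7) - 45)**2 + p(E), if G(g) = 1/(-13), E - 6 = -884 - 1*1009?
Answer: 9789532999/4817852 ≈ 2031.9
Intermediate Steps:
E = -1887 (E = 6 + (-884 - 1*1009) = 6 + (-884 - 1009) = 6 - 1893 = -1887)
G(g) = -1/13
p(Q) = 1/(-203 + 15*Q) (p(Q) = 1/((14*Q + Q) - 203) = 1/(15*Q - 203) = 1/(-203 + 15*Q))
(G(7) - 45)**2 + p(E) = (-1/13 - 45)**2 + 1/(-203 + 15*(-1887)) = (-586/13)**2 + 1/(-203 - 28305) = 343396/169 + 1/(-28508) = 343396/169 - 1/28508 = 9789532999/4817852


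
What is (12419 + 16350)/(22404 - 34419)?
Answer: -28769/12015 ≈ -2.3944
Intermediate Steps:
(12419 + 16350)/(22404 - 34419) = 28769/(-12015) = 28769*(-1/12015) = -28769/12015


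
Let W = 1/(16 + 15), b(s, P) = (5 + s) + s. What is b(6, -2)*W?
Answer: 17/31 ≈ 0.54839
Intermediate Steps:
b(s, P) = 5 + 2*s
W = 1/31 ≈ 0.032258
b(6, -2)*W = (5 + 2*6)*(1/31) = (5 + 12)*(1/31) = 17*(1/31) = 17/31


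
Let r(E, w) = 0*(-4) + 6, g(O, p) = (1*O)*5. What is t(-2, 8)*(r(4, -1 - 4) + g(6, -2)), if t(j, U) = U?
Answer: 288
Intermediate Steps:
g(O, p) = 5*O (g(O, p) = O*5 = 5*O)
r(E, w) = 6 (r(E, w) = 0 + 6 = 6)
t(-2, 8)*(r(4, -1 - 4) + g(6, -2)) = 8*(6 + 5*6) = 8*(6 + 30) = 8*36 = 288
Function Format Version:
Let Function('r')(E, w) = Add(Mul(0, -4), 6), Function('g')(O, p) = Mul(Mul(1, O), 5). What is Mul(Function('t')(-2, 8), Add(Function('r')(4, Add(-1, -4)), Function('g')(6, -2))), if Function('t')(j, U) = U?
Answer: 288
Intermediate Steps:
Function('g')(O, p) = Mul(5, O) (Function('g')(O, p) = Mul(O, 5) = Mul(5, O))
Function('r')(E, w) = 6 (Function('r')(E, w) = Add(0, 6) = 6)
Mul(Function('t')(-2, 8), Add(Function('r')(4, Add(-1, -4)), Function('g')(6, -2))) = Mul(8, Add(6, Mul(5, 6))) = Mul(8, Add(6, 30)) = Mul(8, 36) = 288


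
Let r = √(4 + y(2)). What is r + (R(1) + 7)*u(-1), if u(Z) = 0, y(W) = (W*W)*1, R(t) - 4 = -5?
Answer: 2*√2 ≈ 2.8284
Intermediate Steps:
R(t) = -1 (R(t) = 4 - 5 = -1)
y(W) = W² (y(W) = W²*1 = W²)
r = 2*√2 (r = √(4 + 2²) = √(4 + 4) = √8 = 2*√2 ≈ 2.8284)
r + (R(1) + 7)*u(-1) = 2*√2 + (-1 + 7)*0 = 2*√2 + 6*0 = 2*√2 + 0 = 2*√2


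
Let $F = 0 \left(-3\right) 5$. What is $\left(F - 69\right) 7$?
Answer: $-483$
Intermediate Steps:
$F = 0$ ($F = 0 \cdot 5 = 0$)
$\left(F - 69\right) 7 = \left(0 - 69\right) 7 = \left(-69\right) 7 = -483$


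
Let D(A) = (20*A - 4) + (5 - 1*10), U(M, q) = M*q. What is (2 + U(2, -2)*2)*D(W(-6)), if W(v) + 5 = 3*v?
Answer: 2814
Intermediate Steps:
W(v) = -5 + 3*v
D(A) = -9 + 20*A (D(A) = (-4 + 20*A) + (5 - 10) = (-4 + 20*A) - 5 = -9 + 20*A)
(2 + U(2, -2)*2)*D(W(-6)) = (2 + (2*(-2))*2)*(-9 + 20*(-5 + 3*(-6))) = (2 - 4*2)*(-9 + 20*(-5 - 18)) = (2 - 8)*(-9 + 20*(-23)) = -6*(-9 - 460) = -6*(-469) = 2814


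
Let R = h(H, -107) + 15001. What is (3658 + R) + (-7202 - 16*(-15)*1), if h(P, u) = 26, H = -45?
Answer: 11723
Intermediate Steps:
R = 15027 (R = 26 + 15001 = 15027)
(3658 + R) + (-7202 - 16*(-15)*1) = (3658 + 15027) + (-7202 - 16*(-15)*1) = 18685 + (-7202 + 240*1) = 18685 + (-7202 + 240) = 18685 - 6962 = 11723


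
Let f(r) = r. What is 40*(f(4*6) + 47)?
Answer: 2840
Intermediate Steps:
40*(f(4*6) + 47) = 40*(4*6 + 47) = 40*(24 + 47) = 40*71 = 2840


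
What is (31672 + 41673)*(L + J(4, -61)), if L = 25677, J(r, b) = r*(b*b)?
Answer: 2974946545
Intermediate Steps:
J(r, b) = r*b²
(31672 + 41673)*(L + J(4, -61)) = (31672 + 41673)*(25677 + 4*(-61)²) = 73345*(25677 + 4*3721) = 73345*(25677 + 14884) = 73345*40561 = 2974946545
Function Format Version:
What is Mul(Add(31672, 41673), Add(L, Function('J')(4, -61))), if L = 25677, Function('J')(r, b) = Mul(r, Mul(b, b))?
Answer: 2974946545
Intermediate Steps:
Function('J')(r, b) = Mul(r, Pow(b, 2))
Mul(Add(31672, 41673), Add(L, Function('J')(4, -61))) = Mul(Add(31672, 41673), Add(25677, Mul(4, Pow(-61, 2)))) = Mul(73345, Add(25677, Mul(4, 3721))) = Mul(73345, Add(25677, 14884)) = Mul(73345, 40561) = 2974946545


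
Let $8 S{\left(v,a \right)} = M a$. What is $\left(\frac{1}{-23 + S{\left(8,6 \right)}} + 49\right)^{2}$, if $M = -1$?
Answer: $\frac{21631801}{9025} \approx 2396.9$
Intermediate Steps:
$S{\left(v,a \right)} = - \frac{a}{8}$ ($S{\left(v,a \right)} = \frac{\left(-1\right) a}{8} = - \frac{a}{8}$)
$\left(\frac{1}{-23 + S{\left(8,6 \right)}} + 49\right)^{2} = \left(\frac{1}{-23 - \frac{3}{4}} + 49\right)^{2} = \left(\frac{1}{- \frac{95}{4}} + 49\right)^{2} = \left(- \frac{4}{95} + 49\right)^{2} = \left(\frac{4651}{95}\right)^{2} = \frac{21631801}{9025}$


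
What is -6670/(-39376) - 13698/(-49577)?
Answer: 18914153/42437912 ≈ 0.44569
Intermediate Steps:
-6670/(-39376) - 13698/(-49577) = -6670*(-1/39376) - 13698*(-1/49577) = 145/856 + 13698/49577 = 18914153/42437912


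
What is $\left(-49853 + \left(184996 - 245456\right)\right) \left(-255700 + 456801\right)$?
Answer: $-22184054613$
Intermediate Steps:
$\left(-49853 + \left(184996 - 245456\right)\right) \left(-255700 + 456801\right) = \left(-49853 + \left(184996 - 245456\right)\right) 201101 = \left(-49853 - 60460\right) 201101 = \left(-110313\right) 201101 = -22184054613$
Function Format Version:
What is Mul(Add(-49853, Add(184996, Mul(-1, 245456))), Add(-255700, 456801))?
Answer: -22184054613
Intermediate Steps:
Mul(Add(-49853, Add(184996, Mul(-1, 245456))), Add(-255700, 456801)) = Mul(Add(-49853, Add(184996, -245456)), 201101) = Mul(Add(-49853, -60460), 201101) = Mul(-110313, 201101) = -22184054613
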